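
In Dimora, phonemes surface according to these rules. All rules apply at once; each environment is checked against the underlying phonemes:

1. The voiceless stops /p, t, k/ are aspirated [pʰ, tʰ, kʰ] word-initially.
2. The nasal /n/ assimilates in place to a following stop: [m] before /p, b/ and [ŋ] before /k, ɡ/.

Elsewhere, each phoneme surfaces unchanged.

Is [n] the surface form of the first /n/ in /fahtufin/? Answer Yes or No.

Yes

/n/ — word-final; rule 2 does not apply here → [n].
The actual realization is [n], which matches [n].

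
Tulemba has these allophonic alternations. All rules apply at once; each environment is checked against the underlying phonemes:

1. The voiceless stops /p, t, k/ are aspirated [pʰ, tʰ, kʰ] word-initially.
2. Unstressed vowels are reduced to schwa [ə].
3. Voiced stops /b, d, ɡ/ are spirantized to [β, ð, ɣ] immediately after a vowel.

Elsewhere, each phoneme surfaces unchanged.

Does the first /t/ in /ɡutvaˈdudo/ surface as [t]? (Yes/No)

Yes

/t/ — between /u/ and /v/; rule 1 does not apply here → [t].
The actual realization is [t], which matches [t].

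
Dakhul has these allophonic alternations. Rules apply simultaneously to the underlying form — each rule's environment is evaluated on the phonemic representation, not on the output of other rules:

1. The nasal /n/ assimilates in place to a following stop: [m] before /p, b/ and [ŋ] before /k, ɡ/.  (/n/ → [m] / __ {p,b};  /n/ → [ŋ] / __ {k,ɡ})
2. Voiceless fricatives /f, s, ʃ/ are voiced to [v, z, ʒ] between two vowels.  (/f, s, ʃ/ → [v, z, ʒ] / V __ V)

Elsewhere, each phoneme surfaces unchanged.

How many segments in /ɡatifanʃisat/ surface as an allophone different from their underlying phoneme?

Segments that undergo a rule: /f/ → [v] (rule 2); /s/ → [z] (rule 2).
All other segments surface unchanged.

2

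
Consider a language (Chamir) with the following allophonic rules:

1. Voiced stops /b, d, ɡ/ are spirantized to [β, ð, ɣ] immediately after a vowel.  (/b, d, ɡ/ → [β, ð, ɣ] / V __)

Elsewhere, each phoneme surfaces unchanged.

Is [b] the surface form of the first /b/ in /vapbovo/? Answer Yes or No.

/b/ (between /p/ and /o/): rule 1 targets it, but not immediately after a vowel → unchanged [b].
The actual realization is [b], which matches [b].

Yes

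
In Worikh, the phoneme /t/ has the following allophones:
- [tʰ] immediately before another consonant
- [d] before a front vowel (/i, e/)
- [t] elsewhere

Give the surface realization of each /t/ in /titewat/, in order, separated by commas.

Occurrence 1 (position 1): before a front vowel (/i, e/) → [d].
Occurrence 2 (position 3): before a front vowel (/i, e/) → [d].
Occurrence 3 (position 7): no conditioning environment matches → elsewhere allophone [t].

[d], [d], [t]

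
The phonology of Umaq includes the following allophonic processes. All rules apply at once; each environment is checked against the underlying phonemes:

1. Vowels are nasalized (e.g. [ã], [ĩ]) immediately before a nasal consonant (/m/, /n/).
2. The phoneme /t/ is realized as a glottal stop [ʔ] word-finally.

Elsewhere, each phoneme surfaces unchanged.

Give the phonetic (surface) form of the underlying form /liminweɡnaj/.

[lĩmĩnweɡnaj]

/l/ — not in any rule's target class → [l].
/i/ (between /l/ and /m/): before a nasal consonant, so rule 1 applies → [ĩ].
/m/ (between /i/ and /i/) is unaffected → [m].
Rule 1 applies to /i/ (between /m/ and /n/: before a nasal consonant) → [ĩ].
/n/ (between /i/ and /w/): no rule targets it → [n].
/w/ stays [w].
/e/ — between /w/ and /ɡ/; rule 1 does not apply here → [e].
/ɡ/ stays [ɡ].
/n/ stays [n].
/a/ (between /n/ and /j/) is in the target of rule 1 but the environment (before a nasal consonant) is not met → [a].
/j/ stays [j].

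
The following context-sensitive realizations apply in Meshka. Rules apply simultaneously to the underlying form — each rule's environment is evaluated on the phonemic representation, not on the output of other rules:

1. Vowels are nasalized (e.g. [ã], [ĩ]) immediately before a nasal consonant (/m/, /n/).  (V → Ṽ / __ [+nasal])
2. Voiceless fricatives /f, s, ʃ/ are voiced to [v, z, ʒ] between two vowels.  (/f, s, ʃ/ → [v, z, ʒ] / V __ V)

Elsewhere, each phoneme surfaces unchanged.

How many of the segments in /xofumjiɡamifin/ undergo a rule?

5

Segments that undergo a rule: /f/ → [v] (rule 2); /u/ → [ũ] (rule 1); /a/ → [ã] (rule 1); /f/ → [v] (rule 2); /i/ → [ĩ] (rule 1).
All other segments surface unchanged.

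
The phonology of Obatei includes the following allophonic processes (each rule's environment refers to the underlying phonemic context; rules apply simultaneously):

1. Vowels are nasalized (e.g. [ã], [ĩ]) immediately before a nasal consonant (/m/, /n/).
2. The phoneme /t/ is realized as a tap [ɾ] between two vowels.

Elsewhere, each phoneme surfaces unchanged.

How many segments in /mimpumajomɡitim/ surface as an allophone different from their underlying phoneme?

Segments that undergo a rule: /i/ → [ĩ] (rule 1); /u/ → [ũ] (rule 1); /o/ → [õ] (rule 1); /t/ → [ɾ] (rule 2); /i/ → [ĩ] (rule 1).
All other segments surface unchanged.

5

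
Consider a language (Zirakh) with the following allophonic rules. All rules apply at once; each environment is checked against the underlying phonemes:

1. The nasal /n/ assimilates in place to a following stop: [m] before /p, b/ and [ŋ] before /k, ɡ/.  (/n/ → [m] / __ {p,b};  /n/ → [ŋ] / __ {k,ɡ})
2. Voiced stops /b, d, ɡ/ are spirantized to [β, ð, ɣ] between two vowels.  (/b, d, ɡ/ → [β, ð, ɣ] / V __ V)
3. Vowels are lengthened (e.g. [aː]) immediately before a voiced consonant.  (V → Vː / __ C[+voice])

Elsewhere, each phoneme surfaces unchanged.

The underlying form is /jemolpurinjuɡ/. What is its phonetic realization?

[jeːmoːlpuːriːnjuːɡ]

/j/ stays [j].
/e/ meets the environment for rule 3 (before a voiced consonant) → [eː].
/m/ stays [m].
/o/ — between /m/ and /l/, before a voiced consonant — surfaces as [oː] (rule 3).
/l/ stays [l].
/p/ stays [p].
/u/ (between /p/ and /r/): before a voiced consonant, so rule 3 applies → [uː].
/r/ (between /u/ and /i/): no rule targets it → [r].
/i/ (between /r/ and /n/): before a voiced consonant, so rule 3 applies → [iː].
/n/ — between /i/ and /j/; rule 1 does not apply here → [n].
/j/ (between /n/ and /u/) is unaffected → [j].
/u/ (between /j/ and /ɡ/) occurs before a voiced consonant → [uː] by rule 3.
/ɡ/ — word-final; rule 2 does not apply here → [ɡ].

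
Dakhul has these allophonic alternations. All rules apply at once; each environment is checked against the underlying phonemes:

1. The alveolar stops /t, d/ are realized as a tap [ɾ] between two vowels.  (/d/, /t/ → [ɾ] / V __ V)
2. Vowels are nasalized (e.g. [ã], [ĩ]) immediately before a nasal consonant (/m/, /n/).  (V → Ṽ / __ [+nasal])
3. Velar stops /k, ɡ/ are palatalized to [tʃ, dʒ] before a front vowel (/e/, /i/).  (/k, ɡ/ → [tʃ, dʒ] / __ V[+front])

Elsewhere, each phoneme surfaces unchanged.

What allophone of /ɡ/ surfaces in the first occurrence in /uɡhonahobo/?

/ɡ/ (between /u/ and /h/): rule 3 targets it, but not before a front vowel → unchanged [ɡ].

[ɡ]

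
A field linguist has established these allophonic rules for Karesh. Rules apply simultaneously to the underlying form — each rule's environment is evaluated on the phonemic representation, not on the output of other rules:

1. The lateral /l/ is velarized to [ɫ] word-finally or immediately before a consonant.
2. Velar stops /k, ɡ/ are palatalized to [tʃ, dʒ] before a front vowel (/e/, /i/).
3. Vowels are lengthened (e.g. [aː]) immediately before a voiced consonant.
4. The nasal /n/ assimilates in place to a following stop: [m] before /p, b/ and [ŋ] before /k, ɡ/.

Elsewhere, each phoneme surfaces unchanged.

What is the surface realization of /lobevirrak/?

[loːbeːviːrrak]

/l/ (word-initial): rule 1 targets it, but not word-finally or immediately before a consonant → unchanged [l].
/o/ (between /l/ and /b/): before a voiced consonant, so rule 3 applies → [oː].
/b/ — not in any rule's target class → [b].
/e/ — between /b/ and /v/, before a voiced consonant — surfaces as [eː] (rule 3).
/v/ — not in any rule's target class → [v].
/i/ (between /v/ and /r/) occurs before a voiced consonant → [iː] by rule 3.
/r/ stays [r].
/r/ stays [r].
/a/ — between /r/ and /k/; rule 3 does not apply here → [a].
/k/ (word-final) is in the target of rule 2 but the environment (before a front vowel) is not met → [k].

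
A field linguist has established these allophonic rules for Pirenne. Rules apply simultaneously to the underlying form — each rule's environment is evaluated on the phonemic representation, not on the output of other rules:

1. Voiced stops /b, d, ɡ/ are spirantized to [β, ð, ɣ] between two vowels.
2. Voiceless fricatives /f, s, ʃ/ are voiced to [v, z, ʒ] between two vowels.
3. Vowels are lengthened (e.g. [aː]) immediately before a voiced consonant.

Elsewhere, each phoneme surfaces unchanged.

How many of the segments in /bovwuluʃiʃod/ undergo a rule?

5

Segments that undergo a rule: /o/ → [oː] (rule 3); /u/ → [uː] (rule 3); /ʃ/ → [ʒ] (rule 2); /ʃ/ → [ʒ] (rule 2); /o/ → [oː] (rule 3).
All other segments surface unchanged.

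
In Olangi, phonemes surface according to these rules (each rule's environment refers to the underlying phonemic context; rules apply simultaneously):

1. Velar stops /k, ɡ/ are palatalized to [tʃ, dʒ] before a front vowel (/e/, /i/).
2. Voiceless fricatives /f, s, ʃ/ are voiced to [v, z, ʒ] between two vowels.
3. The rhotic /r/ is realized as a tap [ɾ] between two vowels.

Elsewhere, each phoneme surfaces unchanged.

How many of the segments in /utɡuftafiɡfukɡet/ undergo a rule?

Segments that undergo a rule: /f/ → [v] (rule 2); /ɡ/ → [dʒ] (rule 1).
All other segments surface unchanged.

2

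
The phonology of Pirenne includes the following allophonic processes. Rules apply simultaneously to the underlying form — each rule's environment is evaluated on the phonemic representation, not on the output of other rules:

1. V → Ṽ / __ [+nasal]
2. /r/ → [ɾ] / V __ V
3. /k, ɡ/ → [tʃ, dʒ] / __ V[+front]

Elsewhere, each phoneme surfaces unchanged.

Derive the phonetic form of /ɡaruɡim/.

[ɡaɾudʒĩm]

/ɡ/ (word-initial): rule 3 targets it, but not before a front vowel → unchanged [ɡ].
/a/ (between /ɡ/ and /r/) is in the target of rule 1 but the environment (before a nasal consonant) is not met → [a].
Rule 2 applies to /r/ (between /a/ and /u/: between two vowels) → [ɾ].
/u/ (between /r/ and /ɡ/): rule 1 targets it, but not before a nasal consonant → unchanged [u].
/ɡ/ — between /u/ and /i/, before a front vowel — surfaces as [dʒ] (rule 3).
/i/ — between /ɡ/ and /m/, before a nasal consonant — surfaces as [ĩ] (rule 1).
/m/ (word-final): no rule targets it → [m].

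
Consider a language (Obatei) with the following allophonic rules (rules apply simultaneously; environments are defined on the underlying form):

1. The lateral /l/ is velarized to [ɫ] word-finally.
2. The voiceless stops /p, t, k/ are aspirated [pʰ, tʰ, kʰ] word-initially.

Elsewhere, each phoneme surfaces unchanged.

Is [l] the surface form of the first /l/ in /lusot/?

/l/ — word-initial; rule 1 does not apply here → [l].
The actual realization is [l], which matches [l].

Yes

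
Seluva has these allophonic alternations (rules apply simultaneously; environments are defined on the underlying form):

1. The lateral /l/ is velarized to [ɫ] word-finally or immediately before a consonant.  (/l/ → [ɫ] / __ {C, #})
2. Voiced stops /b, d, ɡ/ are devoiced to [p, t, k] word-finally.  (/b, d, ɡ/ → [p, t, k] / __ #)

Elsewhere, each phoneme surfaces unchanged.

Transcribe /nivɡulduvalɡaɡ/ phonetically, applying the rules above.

/n/ — not in any rule's target class → [n].
/i/ — not in any rule's target class → [i].
/v/ (between /i/ and /ɡ/): no rule targets it → [v].
/ɡ/ — between /v/ and /u/; rule 2 does not apply here → [ɡ].
/u/ (between /ɡ/ and /l/) is unaffected → [u].
Rule 1 applies to /l/ (between /u/ and /d/: word-finally or immediately before a consonant) → [ɫ].
/d/ — between /l/ and /u/; rule 2 does not apply here → [d].
/u/ stays [u].
/v/ stays [v].
/a/ (between /v/ and /l/): no rule targets it → [a].
Rule 1 applies to /l/ (between /a/ and /ɡ/: word-finally or immediately before a consonant) → [ɫ].
/ɡ/ (between /l/ and /a/): rule 2 targets it, but not word-finally → unchanged [ɡ].
/a/ — not in any rule's target class → [a].
/ɡ/ — word-final, word-finally — surfaces as [k] (rule 2).

[nivɡuɫduvaɫɡak]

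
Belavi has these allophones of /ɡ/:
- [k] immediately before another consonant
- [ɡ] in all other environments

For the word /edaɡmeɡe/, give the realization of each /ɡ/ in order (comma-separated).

[k], [ɡ]

Occurrence 1 (position 4): immediately before another consonant → [k].
Occurrence 2 (position 7): no conditioning environment matches → elsewhere allophone [ɡ].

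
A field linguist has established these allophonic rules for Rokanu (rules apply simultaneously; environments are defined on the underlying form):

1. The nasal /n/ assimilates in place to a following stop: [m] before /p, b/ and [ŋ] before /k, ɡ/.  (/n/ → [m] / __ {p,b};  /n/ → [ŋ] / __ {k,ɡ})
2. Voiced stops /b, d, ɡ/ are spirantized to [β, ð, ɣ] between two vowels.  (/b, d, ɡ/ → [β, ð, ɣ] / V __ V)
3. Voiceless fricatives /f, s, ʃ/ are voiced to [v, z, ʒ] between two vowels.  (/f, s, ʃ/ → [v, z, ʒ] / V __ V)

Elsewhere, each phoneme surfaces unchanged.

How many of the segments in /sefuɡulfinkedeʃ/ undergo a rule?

4

Segments that undergo a rule: /f/ → [v] (rule 3); /ɡ/ → [ɣ] (rule 2); /n/ → [ŋ] (rule 1); /d/ → [ð] (rule 2).
All other segments surface unchanged.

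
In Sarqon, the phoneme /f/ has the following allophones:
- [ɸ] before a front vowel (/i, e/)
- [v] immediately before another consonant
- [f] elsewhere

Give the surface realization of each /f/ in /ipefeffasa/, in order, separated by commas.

[ɸ], [v], [f]

Occurrence 1 (position 4): before a front vowel (/i, e/) → [ɸ].
Occurrence 2 (position 6): immediately before another consonant → [v].
Occurrence 3 (position 7): no conditioning environment matches → elsewhere allophone [f].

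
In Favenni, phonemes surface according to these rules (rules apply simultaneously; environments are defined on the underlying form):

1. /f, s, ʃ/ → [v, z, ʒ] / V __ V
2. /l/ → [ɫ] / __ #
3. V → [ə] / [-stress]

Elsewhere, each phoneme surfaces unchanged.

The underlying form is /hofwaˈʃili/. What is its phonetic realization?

/h/ — not in any rule's target class → [h].
/o/ meets the environment for rule 3 (in an unstressed syllable) → [ə].
/f/ — between /o/ and /w/; rule 1 does not apply here → [f].
/w/ — not in any rule's target class → [w].
/a/ (between /w/ and /ʃ/): in an unstressed syllable, so rule 3 applies → [ə].
/ʃ/ meets the environment for rule 1 (between two vowels) → [ʒ].
/i/ (between /ʃ/ and /l/): rule 3 targets it, but not in an unstressed syllable → unchanged [i].
/l/ (between /i/ and /i/): rule 2 targets it, but not word-finally → unchanged [l].
/i/ — word-final, in an unstressed syllable — surfaces as [ə] (rule 3).

[həfwəˈʒilə]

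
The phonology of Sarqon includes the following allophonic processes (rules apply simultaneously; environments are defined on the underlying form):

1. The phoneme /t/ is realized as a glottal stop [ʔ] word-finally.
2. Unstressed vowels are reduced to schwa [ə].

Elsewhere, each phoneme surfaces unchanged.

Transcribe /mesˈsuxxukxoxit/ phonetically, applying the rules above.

/m/ (word-initial) is unaffected → [m].
/e/ — between /m/ and /s/, in an unstressed syllable — surfaces as [ə] (rule 2).
/s/ (between /e/ and /s/) is unaffected → [s].
/s/ — not in any rule's target class → [s].
/u/ (between /s/ and /x/) fails the environment for rule 2, so it stays [u].
/x/ stays [x].
/x/ — not in any rule's target class → [x].
/u/ — between /x/ and /k/, in an unstressed syllable — surfaces as [ə] (rule 2).
/k/ — not in any rule's target class → [k].
/x/ — not in any rule's target class → [x].
Rule 2 applies to /o/ (between /x/ and /x/: in an unstressed syllable) → [ə].
/x/ (between /o/ and /i/) is unaffected → [x].
/i/ (between /x/ and /t/) occurs in an unstressed syllable → [ə] by rule 2.
/t/ (word-final) occurs word-finally → [ʔ] by rule 1.

[məsˈsuxxəkxəxəʔ]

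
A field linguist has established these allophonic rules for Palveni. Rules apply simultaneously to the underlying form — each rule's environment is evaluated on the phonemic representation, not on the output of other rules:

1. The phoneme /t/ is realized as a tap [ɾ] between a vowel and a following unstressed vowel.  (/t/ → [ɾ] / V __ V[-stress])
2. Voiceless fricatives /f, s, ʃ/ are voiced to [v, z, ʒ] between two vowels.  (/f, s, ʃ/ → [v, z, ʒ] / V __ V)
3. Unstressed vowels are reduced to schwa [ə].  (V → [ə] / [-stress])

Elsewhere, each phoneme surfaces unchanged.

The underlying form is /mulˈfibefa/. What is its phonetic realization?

[məlˈfibəvə]

/u/ — between /m/ and /l/, in an unstressed syllable — surfaces as [ə] (rule 3).
/f/ (between /l/ and /i/) is in the target of rule 2 but the environment (between two vowels) is not met → [f].
/i/ (between /f/ and /b/) fails the environment for rule 3, so it stays [i].
/e/ (between /b/ and /f/): in an unstressed syllable, so rule 3 applies → [ə].
/f/ (between /e/ and /a/) occurs between two vowels → [v] by rule 2.
Rule 3 applies to /a/ (word-final: in an unstressed syllable) → [ə].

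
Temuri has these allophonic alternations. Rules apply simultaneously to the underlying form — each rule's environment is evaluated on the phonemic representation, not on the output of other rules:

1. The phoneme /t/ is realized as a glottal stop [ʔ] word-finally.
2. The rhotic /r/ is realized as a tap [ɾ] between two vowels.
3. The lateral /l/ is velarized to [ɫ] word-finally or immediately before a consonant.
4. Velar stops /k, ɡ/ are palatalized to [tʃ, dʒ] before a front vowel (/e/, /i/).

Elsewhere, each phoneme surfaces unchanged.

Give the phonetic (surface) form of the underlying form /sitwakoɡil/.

/s/ (word-initial): no rule targets it → [s].
/i/ stays [i].
/t/ (between /i/ and /w/) fails the environment for rule 1, so it stays [t].
/w/ (between /t/ and /a/) is unaffected → [w].
/a/ stays [a].
/k/ — between /a/ and /o/; rule 4 does not apply here → [k].
/o/ stays [o].
Rule 4 applies to /ɡ/ (between /o/ and /i/: before a front vowel) → [dʒ].
/i/ — not in any rule's target class → [i].
/l/ (word-final): word-finally or immediately before a consonant, so rule 3 applies → [ɫ].

[sitwakodʒiɫ]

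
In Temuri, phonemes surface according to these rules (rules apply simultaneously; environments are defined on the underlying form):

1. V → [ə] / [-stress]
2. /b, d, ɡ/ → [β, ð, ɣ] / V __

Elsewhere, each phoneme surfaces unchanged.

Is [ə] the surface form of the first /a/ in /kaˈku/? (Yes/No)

Yes

/a/ meets the environment for rule 1 (in an unstressed syllable) → [ə].
The actual realization is [ə], which matches [ə].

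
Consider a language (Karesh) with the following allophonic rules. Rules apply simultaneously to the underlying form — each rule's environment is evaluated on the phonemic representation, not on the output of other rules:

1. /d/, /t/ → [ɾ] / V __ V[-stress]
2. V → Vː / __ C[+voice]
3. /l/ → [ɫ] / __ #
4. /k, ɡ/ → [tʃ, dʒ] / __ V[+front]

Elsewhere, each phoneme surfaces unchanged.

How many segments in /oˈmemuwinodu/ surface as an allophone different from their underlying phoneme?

6

Segments that undergo a rule: /o/ → [oː] (rule 2); /e/ → [eː] (rule 2); /u/ → [uː] (rule 2); /i/ → [iː] (rule 2); /o/ → [oː] (rule 2); /d/ → [ɾ] (rule 1).
All other segments surface unchanged.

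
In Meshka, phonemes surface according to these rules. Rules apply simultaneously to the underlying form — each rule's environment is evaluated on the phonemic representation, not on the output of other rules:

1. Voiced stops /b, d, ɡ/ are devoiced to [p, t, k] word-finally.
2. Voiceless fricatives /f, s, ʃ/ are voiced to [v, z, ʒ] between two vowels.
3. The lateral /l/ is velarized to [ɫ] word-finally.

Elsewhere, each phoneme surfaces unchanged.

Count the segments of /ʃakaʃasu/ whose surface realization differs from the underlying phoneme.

Segments that undergo a rule: /ʃ/ → [ʒ] (rule 2); /s/ → [z] (rule 2).
All other segments surface unchanged.

2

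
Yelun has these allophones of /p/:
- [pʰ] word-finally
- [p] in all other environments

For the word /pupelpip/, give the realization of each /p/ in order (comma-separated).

Occurrence 1 (position 1): no conditioning environment matches → elsewhere allophone [p].
Occurrence 2 (position 3): no conditioning environment matches → elsewhere allophone [p].
Occurrence 3 (position 6): no conditioning environment matches → elsewhere allophone [p].
Occurrence 4 (position 8): word-finally → [pʰ].

[p], [p], [p], [pʰ]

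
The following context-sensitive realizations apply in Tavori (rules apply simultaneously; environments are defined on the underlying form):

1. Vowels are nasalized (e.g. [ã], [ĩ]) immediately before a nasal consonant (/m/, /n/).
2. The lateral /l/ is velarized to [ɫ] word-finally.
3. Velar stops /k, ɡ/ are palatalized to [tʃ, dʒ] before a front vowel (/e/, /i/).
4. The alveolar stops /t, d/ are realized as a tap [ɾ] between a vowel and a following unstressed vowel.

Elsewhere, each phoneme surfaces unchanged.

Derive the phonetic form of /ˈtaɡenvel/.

[ˈtadʒẽnveɫ]

/t/ (word-initial) is in the target of rule 4 but the environment (between a vowel and a following unstressed vowel) is not met → [t].
/a/ (between /t/ and /ɡ/) is in the target of rule 1 but the environment (before a nasal consonant) is not met → [a].
/ɡ/ meets the environment for rule 3 (before a front vowel) → [dʒ].
/e/ — between /ɡ/ and /n/, before a nasal consonant — surfaces as [ẽ] (rule 1).
/e/ (between /v/ and /l/) is in the target of rule 1 but the environment (before a nasal consonant) is not met → [e].
/l/ (word-final): word-finally, so rule 2 applies → [ɫ].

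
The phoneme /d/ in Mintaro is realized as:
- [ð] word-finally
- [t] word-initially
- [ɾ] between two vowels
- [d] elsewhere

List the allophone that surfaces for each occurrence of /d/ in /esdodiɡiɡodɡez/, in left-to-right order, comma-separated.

[d], [ɾ], [d]

Occurrence 1 (position 3): no conditioning environment matches → elsewhere allophone [d].
Occurrence 2 (position 5): between two vowels → [ɾ].
Occurrence 3 (position 11): no conditioning environment matches → elsewhere allophone [d].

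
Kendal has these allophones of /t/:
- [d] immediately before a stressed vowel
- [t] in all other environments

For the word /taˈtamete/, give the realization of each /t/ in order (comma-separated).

Occurrence 1 (position 1): no conditioning environment matches → elsewhere allophone [t].
Occurrence 2 (position 3): immediately before a stressed vowel → [d].
Occurrence 3 (position 7): no conditioning environment matches → elsewhere allophone [t].

[t], [d], [t]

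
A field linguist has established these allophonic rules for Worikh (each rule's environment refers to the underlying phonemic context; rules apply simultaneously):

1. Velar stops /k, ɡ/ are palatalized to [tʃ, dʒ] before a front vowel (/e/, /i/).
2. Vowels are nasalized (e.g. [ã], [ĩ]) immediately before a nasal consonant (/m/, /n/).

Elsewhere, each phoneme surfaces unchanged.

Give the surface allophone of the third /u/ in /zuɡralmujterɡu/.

[u]

/u/ (word-final) is in the target of rule 2 but the environment (before a nasal consonant) is not met → [u].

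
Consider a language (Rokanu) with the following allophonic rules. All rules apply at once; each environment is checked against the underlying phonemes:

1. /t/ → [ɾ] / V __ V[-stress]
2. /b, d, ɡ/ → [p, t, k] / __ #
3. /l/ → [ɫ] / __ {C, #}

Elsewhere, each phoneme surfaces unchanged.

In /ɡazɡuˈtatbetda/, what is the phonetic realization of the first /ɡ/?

/ɡ/ — word-initial; rule 2 does not apply here → [ɡ].

[ɡ]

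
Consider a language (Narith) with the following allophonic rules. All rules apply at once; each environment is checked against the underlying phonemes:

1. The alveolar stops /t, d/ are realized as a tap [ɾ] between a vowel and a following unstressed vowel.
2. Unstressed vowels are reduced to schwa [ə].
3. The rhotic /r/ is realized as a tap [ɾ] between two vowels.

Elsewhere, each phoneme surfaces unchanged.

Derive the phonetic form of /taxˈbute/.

/t/ (word-initial) fails the environment for rule 1, so it stays [t].
/a/ meets the environment for rule 2 (in an unstressed syllable) → [ə].
/x/ — not in any rule's target class → [x].
/b/ — not in any rule's target class → [b].
/u/ (between /b/ and /t/) fails the environment for rule 2, so it stays [u].
Rule 1 applies to /t/ (between /u/ and /e/: between a vowel and a following unstressed vowel) → [ɾ].
Rule 2 applies to /e/ (word-final: in an unstressed syllable) → [ə].

[təxˈbuɾə]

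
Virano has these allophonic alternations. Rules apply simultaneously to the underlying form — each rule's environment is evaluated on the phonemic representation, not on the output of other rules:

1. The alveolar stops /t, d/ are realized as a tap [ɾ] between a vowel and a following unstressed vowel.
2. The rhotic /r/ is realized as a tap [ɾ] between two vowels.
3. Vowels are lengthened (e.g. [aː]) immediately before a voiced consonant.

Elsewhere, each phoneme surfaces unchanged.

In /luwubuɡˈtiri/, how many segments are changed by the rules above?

5

Segments that undergo a rule: /u/ → [uː] (rule 3); /u/ → [uː] (rule 3); /u/ → [uː] (rule 3); /i/ → [iː] (rule 3); /r/ → [ɾ] (rule 2).
All other segments surface unchanged.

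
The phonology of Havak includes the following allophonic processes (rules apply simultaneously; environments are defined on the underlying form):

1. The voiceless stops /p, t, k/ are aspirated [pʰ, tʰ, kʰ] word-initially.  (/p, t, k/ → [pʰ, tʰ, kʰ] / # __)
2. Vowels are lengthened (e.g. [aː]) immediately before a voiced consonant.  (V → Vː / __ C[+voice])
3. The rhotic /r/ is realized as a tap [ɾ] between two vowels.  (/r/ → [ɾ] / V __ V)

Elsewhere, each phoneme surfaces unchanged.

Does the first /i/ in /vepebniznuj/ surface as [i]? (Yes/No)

No

/i/ meets the environment for rule 2 (before a voiced consonant) → [iː].
The actual realization is [iː], not [i].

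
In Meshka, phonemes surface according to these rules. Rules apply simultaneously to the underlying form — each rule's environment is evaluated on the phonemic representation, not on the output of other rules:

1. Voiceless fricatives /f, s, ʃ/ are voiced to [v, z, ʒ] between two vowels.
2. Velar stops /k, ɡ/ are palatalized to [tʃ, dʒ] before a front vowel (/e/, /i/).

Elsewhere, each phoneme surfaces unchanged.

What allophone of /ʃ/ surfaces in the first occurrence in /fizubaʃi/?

[ʒ]

/ʃ/ (between /a/ and /i/) occurs between two vowels → [ʒ] by rule 1.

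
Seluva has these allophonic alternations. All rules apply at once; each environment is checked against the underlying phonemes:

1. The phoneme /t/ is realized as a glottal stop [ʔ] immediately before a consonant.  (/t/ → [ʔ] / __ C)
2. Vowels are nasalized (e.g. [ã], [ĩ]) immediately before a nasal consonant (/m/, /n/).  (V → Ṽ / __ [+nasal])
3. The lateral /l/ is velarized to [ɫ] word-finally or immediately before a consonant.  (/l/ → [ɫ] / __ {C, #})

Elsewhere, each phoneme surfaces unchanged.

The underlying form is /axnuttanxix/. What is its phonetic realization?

/a/ (word-initial): rule 2 targets it, but not before a nasal consonant → unchanged [a].
/u/ (between /n/ and /t/): rule 2 targets it, but not before a nasal consonant → unchanged [u].
/t/ meets the environment for rule 1 (immediately before a consonant) → [ʔ].
/t/ (between /t/ and /a/): rule 1 targets it, but not immediately before a consonant → unchanged [t].
/a/ (between /t/ and /n/): before a nasal consonant, so rule 2 applies → [ã].
/i/ (between /x/ and /x/) fails the environment for rule 2, so it stays [i].

[axnuʔtãnxix]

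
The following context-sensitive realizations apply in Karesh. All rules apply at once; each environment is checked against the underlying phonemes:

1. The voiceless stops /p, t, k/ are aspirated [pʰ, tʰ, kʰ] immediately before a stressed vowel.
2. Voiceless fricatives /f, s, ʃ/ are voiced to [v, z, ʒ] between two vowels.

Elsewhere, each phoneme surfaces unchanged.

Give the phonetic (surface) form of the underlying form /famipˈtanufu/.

/f/ (word-initial): rule 2 targets it, but not between two vowels → unchanged [f].
/p/ — between /i/ and /t/; rule 1 does not apply here → [p].
/t/ — between /p/ and /a/, immediately before a stressed vowel — surfaces as [tʰ] (rule 1).
/f/ (between /u/ and /u/): between two vowels, so rule 2 applies → [v].

[famipˈtʰanuvu]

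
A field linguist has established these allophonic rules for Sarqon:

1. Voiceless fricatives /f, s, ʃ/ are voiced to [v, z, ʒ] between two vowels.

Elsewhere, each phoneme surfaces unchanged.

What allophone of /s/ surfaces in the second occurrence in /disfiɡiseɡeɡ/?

[z]

/s/ meets the environment for rule 1 (between two vowels) → [z].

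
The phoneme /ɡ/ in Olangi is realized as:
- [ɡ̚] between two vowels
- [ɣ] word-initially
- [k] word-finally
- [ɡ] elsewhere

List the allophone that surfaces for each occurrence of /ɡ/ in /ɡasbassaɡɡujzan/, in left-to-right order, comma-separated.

[ɣ], [ɡ], [ɡ]

Occurrence 1 (position 1): word-initially → [ɣ].
Occurrence 2 (position 9): no conditioning environment matches → elsewhere allophone [ɡ].
Occurrence 3 (position 10): no conditioning environment matches → elsewhere allophone [ɡ].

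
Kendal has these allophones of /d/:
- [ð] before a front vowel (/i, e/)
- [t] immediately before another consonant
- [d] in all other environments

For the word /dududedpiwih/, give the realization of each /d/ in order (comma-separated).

[d], [d], [ð], [t]

Occurrence 1 (position 1): no conditioning environment matches → elsewhere allophone [d].
Occurrence 2 (position 3): no conditioning environment matches → elsewhere allophone [d].
Occurrence 3 (position 5): before a front vowel (/i, e/) → [ð].
Occurrence 4 (position 7): immediately before another consonant → [t].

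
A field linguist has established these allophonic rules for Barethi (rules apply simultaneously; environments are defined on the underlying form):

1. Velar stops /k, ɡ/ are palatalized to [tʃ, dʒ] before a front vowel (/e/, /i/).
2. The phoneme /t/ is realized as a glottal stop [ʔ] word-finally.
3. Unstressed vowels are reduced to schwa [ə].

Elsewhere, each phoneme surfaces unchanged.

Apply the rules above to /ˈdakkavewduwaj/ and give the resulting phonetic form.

[ˈdakkəvəwdəwəj]

/a/ (between /d/ and /k/) fails the environment for rule 3, so it stays [a].
/k/ (between /a/ and /k/) is in the target of rule 1 but the environment (before a front vowel) is not met → [k].
/k/ (between /k/ and /a/) fails the environment for rule 1, so it stays [k].
/a/ (between /k/ and /v/): in an unstressed syllable, so rule 3 applies → [ə].
/e/ — between /v/ and /w/, in an unstressed syllable — surfaces as [ə] (rule 3).
/u/ (between /d/ and /w/) occurs in an unstressed syllable → [ə] by rule 3.
/a/ (between /w/ and /j/): in an unstressed syllable, so rule 3 applies → [ə].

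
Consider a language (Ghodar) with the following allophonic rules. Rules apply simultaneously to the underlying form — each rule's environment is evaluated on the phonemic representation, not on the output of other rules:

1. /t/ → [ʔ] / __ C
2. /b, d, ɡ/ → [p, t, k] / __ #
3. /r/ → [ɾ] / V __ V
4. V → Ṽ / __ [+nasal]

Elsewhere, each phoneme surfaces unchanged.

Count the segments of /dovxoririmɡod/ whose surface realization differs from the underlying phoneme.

Segments that undergo a rule: /r/ → [ɾ] (rule 3); /r/ → [ɾ] (rule 3); /i/ → [ĩ] (rule 4); /d/ → [t] (rule 2).
All other segments surface unchanged.

4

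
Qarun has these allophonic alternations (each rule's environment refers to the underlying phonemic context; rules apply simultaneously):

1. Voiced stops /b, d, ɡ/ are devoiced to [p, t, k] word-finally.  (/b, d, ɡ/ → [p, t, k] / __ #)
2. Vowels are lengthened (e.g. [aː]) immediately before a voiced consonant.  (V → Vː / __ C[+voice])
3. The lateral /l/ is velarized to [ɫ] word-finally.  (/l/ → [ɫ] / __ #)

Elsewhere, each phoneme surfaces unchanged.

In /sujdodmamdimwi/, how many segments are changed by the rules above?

4

Segments that undergo a rule: /u/ → [uː] (rule 2); /o/ → [oː] (rule 2); /a/ → [aː] (rule 2); /i/ → [iː] (rule 2).
All other segments surface unchanged.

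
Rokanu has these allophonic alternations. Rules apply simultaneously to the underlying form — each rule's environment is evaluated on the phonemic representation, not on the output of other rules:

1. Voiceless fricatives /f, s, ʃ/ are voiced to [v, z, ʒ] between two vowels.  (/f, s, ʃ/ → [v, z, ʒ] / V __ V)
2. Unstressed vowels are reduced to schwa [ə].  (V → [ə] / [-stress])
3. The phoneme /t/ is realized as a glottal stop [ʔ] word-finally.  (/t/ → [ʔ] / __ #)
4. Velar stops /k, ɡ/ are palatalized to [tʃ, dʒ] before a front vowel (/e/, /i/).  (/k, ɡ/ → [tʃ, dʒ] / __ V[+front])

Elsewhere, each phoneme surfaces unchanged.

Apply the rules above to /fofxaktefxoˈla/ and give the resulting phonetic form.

/f/ (word-initial) fails the environment for rule 1, so it stays [f].
Rule 2 applies to /o/ (between /f/ and /f/: in an unstressed syllable) → [ə].
/f/ (between /o/ and /x/): rule 1 targets it, but not between two vowels → unchanged [f].
/x/ (between /f/ and /a/): no rule targets it → [x].
Rule 2 applies to /a/ (between /x/ and /k/: in an unstressed syllable) → [ə].
/k/ — between /a/ and /t/; rule 4 does not apply here → [k].
/t/ (between /k/ and /e/) fails the environment for rule 3, so it stays [t].
/e/ (between /t/ and /f/): in an unstressed syllable, so rule 2 applies → [ə].
/f/ (between /e/ and /x/) fails the environment for rule 1, so it stays [f].
/x/ stays [x].
/o/ meets the environment for rule 2 (in an unstressed syllable) → [ə].
/l/ stays [l].
/a/ (word-final) is in the target of rule 2 but the environment (in an unstressed syllable) is not met → [a].

[fəfxəktəfxəˈla]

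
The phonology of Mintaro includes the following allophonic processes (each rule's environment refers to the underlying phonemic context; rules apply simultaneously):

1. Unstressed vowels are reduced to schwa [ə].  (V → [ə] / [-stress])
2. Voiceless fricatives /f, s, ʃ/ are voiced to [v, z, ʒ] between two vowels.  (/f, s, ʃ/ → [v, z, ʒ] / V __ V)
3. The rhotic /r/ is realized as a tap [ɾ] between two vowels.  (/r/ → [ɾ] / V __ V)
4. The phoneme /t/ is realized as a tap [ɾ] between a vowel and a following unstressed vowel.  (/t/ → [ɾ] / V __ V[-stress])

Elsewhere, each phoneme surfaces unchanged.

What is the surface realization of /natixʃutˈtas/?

/a/ meets the environment for rule 1 (in an unstressed syllable) → [ə].
/t/ meets the environment for rule 4 (between a vowel and a following unstressed vowel) → [ɾ].
/i/ — between /t/ and /x/, in an unstressed syllable — surfaces as [ə] (rule 1).
/ʃ/ (between /x/ and /u/) is in the target of rule 2 but the environment (between two vowels) is not met → [ʃ].
/u/ (between /ʃ/ and /t/): in an unstressed syllable, so rule 1 applies → [ə].
/t/ (between /u/ and /t/) fails the environment for rule 4, so it stays [t].
/t/ (between /t/ and /a/) fails the environment for rule 4, so it stays [t].
/a/ — between /t/ and /s/; rule 1 does not apply here → [a].
/s/ — word-final; rule 2 does not apply here → [s].

[nəɾəxʃətˈtas]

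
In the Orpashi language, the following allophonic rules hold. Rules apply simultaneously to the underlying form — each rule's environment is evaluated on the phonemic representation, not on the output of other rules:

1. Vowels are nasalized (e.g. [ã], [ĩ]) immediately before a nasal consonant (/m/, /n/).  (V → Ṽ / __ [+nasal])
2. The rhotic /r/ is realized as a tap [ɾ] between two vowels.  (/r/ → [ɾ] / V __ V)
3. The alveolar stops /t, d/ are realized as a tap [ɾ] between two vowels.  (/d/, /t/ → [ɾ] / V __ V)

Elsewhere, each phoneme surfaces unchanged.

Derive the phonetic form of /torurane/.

[toɾuɾãne]

/t/ (word-initial): rule 3 targets it, but not between two vowels → unchanged [t].
/o/ (between /t/ and /r/) fails the environment for rule 1, so it stays [o].
/r/ (between /o/ and /u/): between two vowels, so rule 2 applies → [ɾ].
/u/ — between /r/ and /r/; rule 1 does not apply here → [u].
/r/ (between /u/ and /a/): between two vowels, so rule 2 applies → [ɾ].
/a/ (between /r/ and /n/) occurs before a nasal consonant → [ã] by rule 1.
/e/ (word-final) fails the environment for rule 1, so it stays [e].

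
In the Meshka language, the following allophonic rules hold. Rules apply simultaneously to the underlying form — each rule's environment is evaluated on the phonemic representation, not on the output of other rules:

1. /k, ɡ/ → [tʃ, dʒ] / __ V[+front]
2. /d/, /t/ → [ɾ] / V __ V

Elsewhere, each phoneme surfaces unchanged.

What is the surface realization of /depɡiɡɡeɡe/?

[depdʒiɡdʒedʒe]

/d/ — word-initial; rule 2 does not apply here → [d].
/e/ — not in any rule's target class → [e].
/p/ — not in any rule's target class → [p].
/ɡ/ — between /p/ and /i/, before a front vowel — surfaces as [dʒ] (rule 1).
/i/ — not in any rule's target class → [i].
/ɡ/ (between /i/ and /ɡ/) fails the environment for rule 1, so it stays [ɡ].
/ɡ/ meets the environment for rule 1 (before a front vowel) → [dʒ].
/e/ stays [e].
Rule 1 applies to /ɡ/ (between /e/ and /e/: before a front vowel) → [dʒ].
/e/ (word-final): no rule targets it → [e].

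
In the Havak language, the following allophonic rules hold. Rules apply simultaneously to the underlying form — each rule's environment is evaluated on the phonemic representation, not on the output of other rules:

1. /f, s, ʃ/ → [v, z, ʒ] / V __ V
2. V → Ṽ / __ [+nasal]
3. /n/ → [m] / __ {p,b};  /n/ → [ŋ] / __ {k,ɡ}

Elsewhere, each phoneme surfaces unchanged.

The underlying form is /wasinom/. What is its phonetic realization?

[wazĩnõm]

/w/ stays [w].
/a/ (between /w/ and /s/): rule 2 targets it, but not before a nasal consonant → unchanged [a].
/s/ — between /a/ and /i/, between two vowels — surfaces as [z] (rule 1).
/i/ (between /s/ and /n/) occurs before a nasal consonant → [ĩ] by rule 2.
/n/ (between /i/ and /o/) fails the environment for rule 3, so it stays [n].
/o/ (between /n/ and /m/) occurs before a nasal consonant → [õ] by rule 2.
/m/ (word-final) is unaffected → [m].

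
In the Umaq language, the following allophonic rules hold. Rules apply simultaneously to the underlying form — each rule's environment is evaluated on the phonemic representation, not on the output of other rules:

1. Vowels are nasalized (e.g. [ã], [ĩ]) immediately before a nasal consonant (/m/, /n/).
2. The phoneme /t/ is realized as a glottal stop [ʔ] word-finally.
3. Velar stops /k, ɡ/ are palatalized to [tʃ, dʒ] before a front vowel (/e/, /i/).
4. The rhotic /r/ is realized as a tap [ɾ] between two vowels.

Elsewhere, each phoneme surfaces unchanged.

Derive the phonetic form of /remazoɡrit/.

/r/ (word-initial): rule 4 targets it, but not between two vowels → unchanged [r].
/e/ meets the environment for rule 1 (before a nasal consonant) → [ẽ].
/m/ — not in any rule's target class → [m].
/a/ (between /m/ and /z/): rule 1 targets it, but not before a nasal consonant → unchanged [a].
/z/ — not in any rule's target class → [z].
/o/ (between /z/ and /ɡ/): rule 1 targets it, but not before a nasal consonant → unchanged [o].
/ɡ/ (between /o/ and /r/) is in the target of rule 3 but the environment (before a front vowel) is not met → [ɡ].
/r/ — between /ɡ/ and /i/; rule 4 does not apply here → [r].
/i/ (between /r/ and /t/) fails the environment for rule 1, so it stays [i].
Rule 2 applies to /t/ (word-final: word-finally) → [ʔ].

[rẽmazoɡriʔ]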